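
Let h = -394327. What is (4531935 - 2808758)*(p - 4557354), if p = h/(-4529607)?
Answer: -35571581040631215527/4529607 ≈ -7.8531e+12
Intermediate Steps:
p = 394327/4529607 (p = -394327/(-4529607) = -394327*(-1/4529607) = 394327/4529607 ≈ 0.087055)
(4531935 - 2808758)*(p - 4557354) = (4531935 - 2808758)*(394327/4529607 - 4557354) = 1723177*(-20643022185551/4529607) = -35571581040631215527/4529607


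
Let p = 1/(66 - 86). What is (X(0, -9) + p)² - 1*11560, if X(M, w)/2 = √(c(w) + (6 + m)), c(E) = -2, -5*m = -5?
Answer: -4615999/400 - √5/5 ≈ -11540.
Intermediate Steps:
m = 1 (m = -⅕*(-5) = 1)
X(M, w) = 2*√5 (X(M, w) = 2*√(-2 + (6 + 1)) = 2*√(-2 + 7) = 2*√5)
p = -1/20 (p = 1/(-20) = -1/20 ≈ -0.050000)
(X(0, -9) + p)² - 1*11560 = (2*√5 - 1/20)² - 1*11560 = (-1/20 + 2*√5)² - 11560 = -11560 + (-1/20 + 2*√5)²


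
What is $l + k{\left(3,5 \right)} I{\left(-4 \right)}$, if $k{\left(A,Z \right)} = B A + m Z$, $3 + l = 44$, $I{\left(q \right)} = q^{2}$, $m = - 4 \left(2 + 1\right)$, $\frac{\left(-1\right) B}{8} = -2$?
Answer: $-151$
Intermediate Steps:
$B = 16$ ($B = \left(-8\right) \left(-2\right) = 16$)
$m = -12$ ($m = \left(-4\right) 3 = -12$)
$l = 41$ ($l = -3 + 44 = 41$)
$k{\left(A,Z \right)} = - 12 Z + 16 A$ ($k{\left(A,Z \right)} = 16 A - 12 Z = - 12 Z + 16 A$)
$l + k{\left(3,5 \right)} I{\left(-4 \right)} = 41 + \left(\left(-12\right) 5 + 16 \cdot 3\right) \left(-4\right)^{2} = 41 + \left(-60 + 48\right) 16 = 41 - 192 = -151$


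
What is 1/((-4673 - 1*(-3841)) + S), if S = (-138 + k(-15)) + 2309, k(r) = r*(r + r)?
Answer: 1/1789 ≈ 0.00055897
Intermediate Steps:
k(r) = 2*r² (k(r) = r*(2*r) = 2*r²)
S = 2621 (S = (-138 + 2*(-15)²) + 2309 = (-138 + 2*225) + 2309 = (-138 + 450) + 2309 = 312 + 2309 = 2621)
1/((-4673 - 1*(-3841)) + S) = 1/((-4673 - 1*(-3841)) + 2621) = 1/((-4673 + 3841) + 2621) = 1/(-832 + 2621) = 1/1789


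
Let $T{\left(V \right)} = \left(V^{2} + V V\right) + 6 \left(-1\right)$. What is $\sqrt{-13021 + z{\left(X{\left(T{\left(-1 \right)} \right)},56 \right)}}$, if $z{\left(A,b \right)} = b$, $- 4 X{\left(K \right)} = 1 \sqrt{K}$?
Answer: $i \sqrt{12965} \approx 113.86 i$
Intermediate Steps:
$T{\left(V \right)} = -6 + 2 V^{2}$ ($T{\left(V \right)} = \left(V^{2} + V^{2}\right) - 6 = 2 V^{2} - 6 = -6 + 2 V^{2}$)
$X{\left(K \right)} = - \frac{\sqrt{K}}{4}$ ($X{\left(K \right)} = - \frac{1 \sqrt{K}}{4} = - \frac{\sqrt{K}}{4}$)
$\sqrt{-13021 + z{\left(X{\left(T{\left(-1 \right)} \right)},56 \right)}} = \sqrt{-13021 + 56} = \sqrt{-12965} = i \sqrt{12965}$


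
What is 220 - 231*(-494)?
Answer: 114334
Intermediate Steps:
220 - 231*(-494) = 220 + 114114 = 114334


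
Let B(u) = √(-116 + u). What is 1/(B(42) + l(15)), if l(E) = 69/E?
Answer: 115/2379 - 25*I*√74/2379 ≈ 0.04834 - 0.090399*I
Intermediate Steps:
1/(B(42) + l(15)) = 1/(√(-116 + 42) + 69/15) = 1/(√(-74) + 69*(1/15)) = 1/(I*√74 + 23/5) = 1/(23/5 + I*√74)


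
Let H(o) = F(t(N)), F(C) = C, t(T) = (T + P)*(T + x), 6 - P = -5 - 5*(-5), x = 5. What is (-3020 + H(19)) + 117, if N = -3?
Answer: -2937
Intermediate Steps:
P = -14 (P = 6 - (-5 - 5*(-5)) = 6 - (-5 + 25) = 6 - 1*20 = 6 - 20 = -14)
t(T) = (-14 + T)*(5 + T) (t(T) = (T - 14)*(T + 5) = (-14 + T)*(5 + T))
H(o) = -34 (H(o) = -70 + (-3)² - 9*(-3) = -70 + 9 + 27 = -34)
(-3020 + H(19)) + 117 = (-3020 - 34) + 117 = -3054 + 117 = -2937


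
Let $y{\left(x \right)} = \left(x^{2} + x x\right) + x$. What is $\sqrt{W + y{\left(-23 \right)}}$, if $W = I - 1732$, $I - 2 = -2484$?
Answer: $17 i \sqrt{11} \approx 56.383 i$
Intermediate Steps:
$I = -2482$ ($I = 2 - 2484 = -2482$)
$y{\left(x \right)} = x + 2 x^{2}$ ($y{\left(x \right)} = \left(x^{2} + x^{2}\right) + x = 2 x^{2} + x = x + 2 x^{2}$)
$W = -4214$ ($W = -2482 - 1732 = -4214$)
$\sqrt{W + y{\left(-23 \right)}} = \sqrt{-4214 - 23 \left(1 + 2 \left(-23\right)\right)} = \sqrt{-4214 - 23 \left(1 - 46\right)} = \sqrt{-4214 - -1035} = \sqrt{-4214 + 1035} = \sqrt{-3179} = 17 i \sqrt{11}$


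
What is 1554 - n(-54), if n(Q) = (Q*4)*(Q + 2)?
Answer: -9678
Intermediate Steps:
n(Q) = 4*Q*(2 + Q) (n(Q) = (4*Q)*(2 + Q) = 4*Q*(2 + Q))
1554 - n(-54) = 1554 - 4*(-54)*(2 - 54) = 1554 - 4*(-54)*(-52) = 1554 - 1*11232 = 1554 - 11232 = -9678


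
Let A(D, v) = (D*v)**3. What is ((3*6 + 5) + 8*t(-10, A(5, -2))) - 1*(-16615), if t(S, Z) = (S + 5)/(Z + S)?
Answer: 1680442/101 ≈ 16638.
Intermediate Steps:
A(D, v) = D**3*v**3
t(S, Z) = (5 + S)/(S + Z)
((3*6 + 5) + 8*t(-10, A(5, -2))) - 1*(-16615) = ((3*6 + 5) + 8*((5 - 10)/(-10 + 5**3*(-2)**3))) - 1*(-16615) = ((18 + 5) + 8*(-5/(-10 + 125*(-8)))) + 16615 = (23 + 8*(-5/(-10 - 1000))) + 16615 = (23 + 8*(-5/(-1010))) + 16615 = (23 + 8*(-1/1010*(-5))) + 16615 = (23 + 8*(1/202)) + 16615 = (23 + 4/101) + 16615 = 2327/101 + 16615 = 1680442/101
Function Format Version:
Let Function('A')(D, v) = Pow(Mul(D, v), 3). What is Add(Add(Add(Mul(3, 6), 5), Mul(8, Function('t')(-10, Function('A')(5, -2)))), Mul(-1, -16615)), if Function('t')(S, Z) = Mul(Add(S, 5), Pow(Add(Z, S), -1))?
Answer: Rational(1680442, 101) ≈ 16638.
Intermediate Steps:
Function('A')(D, v) = Mul(Pow(D, 3), Pow(v, 3))
Function('t')(S, Z) = Mul(Pow(Add(S, Z), -1), Add(5, S)) (Function('t')(S, Z) = Mul(Add(5, S), Pow(Add(S, Z), -1)) = Mul(Pow(Add(S, Z), -1), Add(5, S)))
Add(Add(Add(Mul(3, 6), 5), Mul(8, Function('t')(-10, Function('A')(5, -2)))), Mul(-1, -16615)) = Add(Add(Add(Mul(3, 6), 5), Mul(8, Mul(Pow(Add(-10, Mul(Pow(5, 3), Pow(-2, 3))), -1), Add(5, -10)))), Mul(-1, -16615)) = Add(Add(Add(18, 5), Mul(8, Mul(Pow(Add(-10, Mul(125, -8)), -1), -5))), 16615) = Add(Add(23, Mul(8, Mul(Pow(Add(-10, -1000), -1), -5))), 16615) = Add(Add(23, Mul(8, Mul(Pow(-1010, -1), -5))), 16615) = Add(Add(23, Mul(8, Mul(Rational(-1, 1010), -5))), 16615) = Add(Add(23, Mul(8, Rational(1, 202))), 16615) = Add(Add(23, Rational(4, 101)), 16615) = Add(Rational(2327, 101), 16615) = Rational(1680442, 101)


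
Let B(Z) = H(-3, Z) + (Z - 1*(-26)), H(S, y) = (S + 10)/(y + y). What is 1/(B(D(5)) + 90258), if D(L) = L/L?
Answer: 2/180577 ≈ 1.1076e-5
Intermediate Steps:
D(L) = 1
H(S, y) = (10 + S)/(2*y) (H(S, y) = (10 + S)/((2*y)) = (10 + S)*(1/(2*y)) = (10 + S)/(2*y))
B(Z) = 26 + Z + 7/(2*Z) (B(Z) = (10 - 3)/(2*Z) + (Z - 1*(-26)) = (1/2)*7/Z + (Z + 26) = 7/(2*Z) + (26 + Z) = 26 + Z + 7/(2*Z))
1/(B(D(5)) + 90258) = 1/((26 + 1 + (7/2)/1) + 90258) = 1/((26 + 1 + (7/2)*1) + 90258) = 1/((26 + 1 + 7/2) + 90258) = 1/(61/2 + 90258) = 1/(180577/2) = 2/180577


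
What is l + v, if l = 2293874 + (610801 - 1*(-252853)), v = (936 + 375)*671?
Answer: 4037209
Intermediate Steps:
v = 879681 (v = 1311*671 = 879681)
l = 3157528 (l = 2293874 + (610801 + 252853) = 2293874 + 863654 = 3157528)
l + v = 3157528 + 879681 = 4037209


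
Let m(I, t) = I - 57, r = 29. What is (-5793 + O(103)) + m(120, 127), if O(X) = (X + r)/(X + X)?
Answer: -590124/103 ≈ -5729.4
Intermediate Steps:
m(I, t) = -57 + I
O(X) = (29 + X)/(2*X) (O(X) = (X + 29)/(X + X) = (29 + X)/((2*X)) = (29 + X)*(1/(2*X)) = (29 + X)/(2*X))
(-5793 + O(103)) + m(120, 127) = (-5793 + (½)*(29 + 103)/103) + (-57 + 120) = (-5793 + (½)*(1/103)*132) + 63 = (-5793 + 66/103) + 63 = -596613/103 + 63 = -590124/103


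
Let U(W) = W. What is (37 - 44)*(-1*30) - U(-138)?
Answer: 348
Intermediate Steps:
(37 - 44)*(-1*30) - U(-138) = (37 - 44)*(-1*30) - 1*(-138) = -7*(-30) + 138 = 210 + 138 = 348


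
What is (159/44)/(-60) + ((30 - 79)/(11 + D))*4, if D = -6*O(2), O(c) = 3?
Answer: 24587/880 ≈ 27.940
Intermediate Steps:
D = -18 (D = -6*3 = -18)
(159/44)/(-60) + ((30 - 79)/(11 + D))*4 = (159/44)/(-60) + ((30 - 79)/(11 - 18))*4 = (159*(1/44))*(-1/60) - 49/(-7)*4 = (159/44)*(-1/60) - 49*(-⅐)*4 = -53/880 + 7*4 = -53/880 + 28 = 24587/880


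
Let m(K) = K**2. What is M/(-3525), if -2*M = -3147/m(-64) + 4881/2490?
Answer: 2026091/11983872000 ≈ 0.00016907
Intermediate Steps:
M = -2026091/3399680 (M = -(-3147/((-64)**2) + 4881/2490)/2 = -(-3147/4096 + 4881*(1/2490))/2 = -(-3147*1/4096 + 1627/830)/2 = -(-3147/4096 + 1627/830)/2 = -1/2*2026091/1699840 = -2026091/3399680 ≈ -0.59597)
M/(-3525) = -2026091/3399680/(-3525) = -2026091/3399680*(-1/3525) = 2026091/11983872000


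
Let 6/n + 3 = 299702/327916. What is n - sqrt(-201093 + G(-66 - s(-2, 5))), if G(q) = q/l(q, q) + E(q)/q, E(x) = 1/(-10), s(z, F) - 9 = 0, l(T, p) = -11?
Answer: -983748/342023 - I*sqrt(547457126370)/1650 ≈ -2.8763 - 448.43*I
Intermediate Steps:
s(z, F) = 9 (s(z, F) = 9 + 0 = 9)
E(x) = -1/10
G(q) = -1/(10*q) - q/11 (G(q) = q/(-11) - 1/(10*q) = q*(-1/11) - 1/(10*q) = -q/11 - 1/(10*q) = -1/(10*q) - q/11)
n = -983748/342023 (n = 6/(-3 + 299702/327916) = 6/(-3 + 299702*(1/327916)) = 6/(-3 + 149851/163958) = 6/(-342023/163958) = 6*(-163958/342023) = -983748/342023 ≈ -2.8763)
n - sqrt(-201093 + G(-66 - s(-2, 5))) = -983748/342023 - sqrt(-201093 + (-1/(10*(-66 - 1*9)) - (-66 - 1*9)/11)) = -983748/342023 - sqrt(-201093 + (-1/(10*(-66 - 9)) - (-66 - 9)/11)) = -983748/342023 - sqrt(-201093 + (-1/10/(-75) - 1/11*(-75))) = -983748/342023 - sqrt(-201093 + (-1/10*(-1/75) + 75/11)) = -983748/342023 - sqrt(-201093 + (1/750 + 75/11)) = -983748/342023 - sqrt(-201093 + 56261/8250) = -983748/342023 - sqrt(-1658960989/8250) = -983748/342023 - I*sqrt(547457126370)/1650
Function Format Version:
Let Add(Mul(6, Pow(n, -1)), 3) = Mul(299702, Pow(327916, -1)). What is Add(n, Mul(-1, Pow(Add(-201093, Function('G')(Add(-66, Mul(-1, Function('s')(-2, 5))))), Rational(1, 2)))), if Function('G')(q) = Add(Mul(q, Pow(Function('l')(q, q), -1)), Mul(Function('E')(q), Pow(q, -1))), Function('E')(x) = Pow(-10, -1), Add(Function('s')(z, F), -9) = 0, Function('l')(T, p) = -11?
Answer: Add(Rational(-983748, 342023), Mul(Rational(-1, 1650), I, Pow(547457126370, Rational(1, 2)))) ≈ Add(-2.8763, Mul(-448.43, I))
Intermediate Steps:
Function('s')(z, F) = 9 (Function('s')(z, F) = Add(9, 0) = 9)
Function('E')(x) = Rational(-1, 10)
Function('G')(q) = Add(Mul(Rational(-1, 10), Pow(q, -1)), Mul(Rational(-1, 11), q)) (Function('G')(q) = Add(Mul(q, Pow(-11, -1)), Mul(Rational(-1, 10), Pow(q, -1))) = Add(Mul(q, Rational(-1, 11)), Mul(Rational(-1, 10), Pow(q, -1))) = Add(Mul(Rational(-1, 11), q), Mul(Rational(-1, 10), Pow(q, -1))) = Add(Mul(Rational(-1, 10), Pow(q, -1)), Mul(Rational(-1, 11), q)))
n = Rational(-983748, 342023) (n = Mul(6, Pow(Add(-3, Mul(299702, Pow(327916, -1))), -1)) = Mul(6, Pow(Add(-3, Mul(299702, Rational(1, 327916))), -1)) = Mul(6, Pow(Add(-3, Rational(149851, 163958)), -1)) = Mul(6, Pow(Rational(-342023, 163958), -1)) = Mul(6, Rational(-163958, 342023)) = Rational(-983748, 342023) ≈ -2.8763)
Add(n, Mul(-1, Pow(Add(-201093, Function('G')(Add(-66, Mul(-1, Function('s')(-2, 5))))), Rational(1, 2)))) = Add(Rational(-983748, 342023), Mul(-1, Pow(Add(-201093, Add(Mul(Rational(-1, 10), Pow(Add(-66, Mul(-1, 9)), -1)), Mul(Rational(-1, 11), Add(-66, Mul(-1, 9))))), Rational(1, 2)))) = Add(Rational(-983748, 342023), Mul(-1, Pow(Add(-201093, Add(Mul(Rational(-1, 10), Pow(Add(-66, -9), -1)), Mul(Rational(-1, 11), Add(-66, -9)))), Rational(1, 2)))) = Add(Rational(-983748, 342023), Mul(-1, Pow(Add(-201093, Add(Mul(Rational(-1, 10), Pow(-75, -1)), Mul(Rational(-1, 11), -75))), Rational(1, 2)))) = Add(Rational(-983748, 342023), Mul(-1, Pow(Add(-201093, Add(Mul(Rational(-1, 10), Rational(-1, 75)), Rational(75, 11))), Rational(1, 2)))) = Add(Rational(-983748, 342023), Mul(-1, Pow(Add(-201093, Add(Rational(1, 750), Rational(75, 11))), Rational(1, 2)))) = Add(Rational(-983748, 342023), Mul(-1, Pow(Add(-201093, Rational(56261, 8250)), Rational(1, 2)))) = Add(Rational(-983748, 342023), Mul(-1, Pow(Rational(-1658960989, 8250), Rational(1, 2)))) = Add(Rational(-983748, 342023), Mul(-1, Mul(Rational(1, 1650), I, Pow(547457126370, Rational(1, 2))))) = Add(Rational(-983748, 342023), Mul(Rational(-1, 1650), I, Pow(547457126370, Rational(1, 2))))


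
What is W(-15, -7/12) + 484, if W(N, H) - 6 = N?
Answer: 475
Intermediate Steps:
W(N, H) = 6 + N
W(-15, -7/12) + 484 = (6 - 15) + 484 = -9 + 484 = 475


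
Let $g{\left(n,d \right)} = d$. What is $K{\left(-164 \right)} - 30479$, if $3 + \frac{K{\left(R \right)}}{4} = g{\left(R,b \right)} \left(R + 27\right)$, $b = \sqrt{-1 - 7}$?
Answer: $-30491 - 1096 i \sqrt{2} \approx -30491.0 - 1550.0 i$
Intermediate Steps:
$b = 2 i \sqrt{2}$ ($b = \sqrt{-8} = 2 i \sqrt{2} \approx 2.8284 i$)
$K{\left(R \right)} = -12 + 8 i \sqrt{2} \left(27 + R\right)$ ($K{\left(R \right)} = -12 + 4 \cdot 2 i \sqrt{2} \left(R + 27\right) = -12 + 4 \cdot 2 i \sqrt{2} \left(27 + R\right) = -12 + 8 i \sqrt{2} \left(27 + R\right)$)
$K{\left(-164 \right)} - 30479 = \left(-12 + 216 i \sqrt{2} + 8 i \left(-164\right) \sqrt{2}\right) - 30479 = \left(-12 + 216 i \sqrt{2} - 1312 i \sqrt{2}\right) - 30479 = \left(-12 - 1096 i \sqrt{2}\right) - 30479 = -30491 - 1096 i \sqrt{2}$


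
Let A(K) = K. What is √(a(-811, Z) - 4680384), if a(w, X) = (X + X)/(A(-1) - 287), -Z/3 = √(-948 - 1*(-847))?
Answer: √(-673975296 + 3*I*√101)/12 ≈ 4.8389e-5 + 2163.4*I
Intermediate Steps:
Z = -3*I*√101 (Z = -3*√(-948 - 1*(-847)) = -3*√(-948 + 847) = -3*I*√101 ≈ -30.15*I)
a(w, X) = -X/144 (a(w, X) = (X + X)/(-1 - 287) = (2*X)/(-288) = (2*X)*(-1/288) = -X/144)
√(a(-811, Z) - 4680384) = √(-(-1)*I*√101/48 - 4680384) = √(I*√101/48 - 4680384) = √(-4680384 + I*√101/48)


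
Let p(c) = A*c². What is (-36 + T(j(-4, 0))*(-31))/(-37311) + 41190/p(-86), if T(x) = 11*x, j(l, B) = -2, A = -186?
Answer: -404252311/8554516836 ≈ -0.047256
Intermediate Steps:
p(c) = -186*c²
(-36 + T(j(-4, 0))*(-31))/(-37311) + 41190/p(-86) = (-36 + (11*(-2))*(-31))/(-37311) + 41190/((-186*(-86)²)) = (-36 - 22*(-31))*(-1/37311) + 41190/((-186*7396)) = (-36 + 682)*(-1/37311) + 41190/(-1375656) = 646*(-1/37311) + 41190*(-1/1375656) = -646/37311 - 6865/229276 = -404252311/8554516836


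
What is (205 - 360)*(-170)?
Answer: 26350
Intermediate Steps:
(205 - 360)*(-170) = -155*(-170) = 26350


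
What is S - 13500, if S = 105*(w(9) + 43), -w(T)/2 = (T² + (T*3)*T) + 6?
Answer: -78285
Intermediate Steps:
w(T) = -12 - 8*T² (w(T) = -2*((T² + (T*3)*T) + 6) = -2*((T² + (3*T)*T) + 6) = -2*((T² + 3*T²) + 6) = -2*(4*T² + 6) = -2*(6 + 4*T²) = -12 - 8*T²)
S = -64785 (S = 105*((-12 - 8*9²) + 43) = 105*((-12 - 8*81) + 43) = 105*((-12 - 648) + 43) = 105*(-660 + 43) = 105*(-617) = -64785)
S - 13500 = -64785 - 13500 = -78285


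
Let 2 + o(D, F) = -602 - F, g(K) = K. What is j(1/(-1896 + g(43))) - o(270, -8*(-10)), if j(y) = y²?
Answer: 2348588557/3433609 ≈ 684.00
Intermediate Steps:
o(D, F) = -604 - F (o(D, F) = -2 + (-602 - F) = -604 - F)
j(1/(-1896 + g(43))) - o(270, -8*(-10)) = (1/(-1896 + 43))² - (-604 - (-8)*(-10)) = (1/(-1853))² - (-604 - 1*80) = (-1/1853)² - (-604 - 80) = 1/3433609 - 1*(-684) = 1/3433609 + 684 = 2348588557/3433609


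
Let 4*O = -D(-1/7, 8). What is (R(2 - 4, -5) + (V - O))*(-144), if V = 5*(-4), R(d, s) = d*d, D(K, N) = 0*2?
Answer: 2304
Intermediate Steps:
D(K, N) = 0
R(d, s) = d**2
V = -20
O = 0 (O = (-1*0)/4 = (1/4)*0 = 0)
(R(2 - 4, -5) + (V - O))*(-144) = ((2 - 4)**2 + (-20 - 1*0))*(-144) = ((-2)**2 + (-20 + 0))*(-144) = (4 - 20)*(-144) = -16*(-144) = 2304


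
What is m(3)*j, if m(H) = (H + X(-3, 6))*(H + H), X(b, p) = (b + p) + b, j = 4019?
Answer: 72342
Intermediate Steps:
X(b, p) = p + 2*b
m(H) = 2*H² (m(H) = (H + (6 + 2*(-3)))*(H + H) = (H + (6 - 6))*(2*H) = (H + 0)*(2*H) = H*(2*H) = 2*H²)
m(3)*j = (2*3²)*4019 = (2*9)*4019 = 18*4019 = 72342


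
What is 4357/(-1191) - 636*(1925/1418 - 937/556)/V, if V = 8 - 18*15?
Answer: -136962572761/30752051142 ≈ -4.4538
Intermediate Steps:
V = -262 (V = 8 - 270 = -262)
4357/(-1191) - 636*(1925/1418 - 937/556)/V = 4357/(-1191) - 636/((-262/(1925/1418 - 937/556))) = 4357*(-1/1191) - 636/((-262/(1925*(1/1418) - 937*1/556))) = -4357/1191 - 636/((-262/(1925/1418 - 937/556))) = -4357/1191 - 636/((-262/(-129183/394204))) = -4357/1191 - 636/((-262*(-394204/129183))) = -4357/1191 - 636/103281448/129183 = -4357/1191 - 636*129183/103281448 = -4357/1191 - 20540097/25820362 = -136962572761/30752051142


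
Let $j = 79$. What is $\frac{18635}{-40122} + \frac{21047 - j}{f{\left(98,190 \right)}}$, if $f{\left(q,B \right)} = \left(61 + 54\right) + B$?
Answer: $\frac{835594421}{12237210} \approx 68.283$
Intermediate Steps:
$f{\left(q,B \right)} = 115 + B$
$\frac{18635}{-40122} + \frac{21047 - j}{f{\left(98,190 \right)}} = \frac{18635}{-40122} + \frac{21047 - 79}{115 + 190} = 18635 \left(- \frac{1}{40122}\right) + \frac{21047 - 79}{305} = - \frac{18635}{40122} + 20968 \cdot \frac{1}{305} = - \frac{18635}{40122} + \frac{20968}{305} = \frac{835594421}{12237210}$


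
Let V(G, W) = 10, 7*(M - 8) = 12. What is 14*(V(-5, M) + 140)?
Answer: 2100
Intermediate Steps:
M = 68/7 (M = 8 + (⅐)*12 = 8 + 12/7 = 68/7 ≈ 9.7143)
14*(V(-5, M) + 140) = 14*(10 + 140) = 14*150 = 2100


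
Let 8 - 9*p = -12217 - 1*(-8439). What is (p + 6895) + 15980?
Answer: 69887/3 ≈ 23296.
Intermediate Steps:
p = 1262/3 (p = 8/9 - (-12217 - 1*(-8439))/9 = 8/9 - (-12217 + 8439)/9 = 8/9 - 1/9*(-3778) = 8/9 + 3778/9 = 1262/3 ≈ 420.67)
(p + 6895) + 15980 = (1262/3 + 6895) + 15980 = 21947/3 + 15980 = 69887/3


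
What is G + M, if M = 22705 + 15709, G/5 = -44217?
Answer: -182671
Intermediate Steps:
G = -221085 (G = 5*(-44217) = -221085)
M = 38414
G + M = -221085 + 38414 = -182671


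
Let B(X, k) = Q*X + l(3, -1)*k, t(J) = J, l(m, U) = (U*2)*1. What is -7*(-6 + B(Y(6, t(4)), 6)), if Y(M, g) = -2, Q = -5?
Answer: 56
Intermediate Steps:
l(m, U) = 2*U (l(m, U) = (2*U)*1 = 2*U)
B(X, k) = -5*X - 2*k (B(X, k) = -5*X + (2*(-1))*k = -5*X - 2*k)
-7*(-6 + B(Y(6, t(4)), 6)) = -7*(-6 + (-5*(-2) - 2*6)) = -7*(-6 + (10 - 12)) = -7*(-6 - 2) = -7*(-8) = 56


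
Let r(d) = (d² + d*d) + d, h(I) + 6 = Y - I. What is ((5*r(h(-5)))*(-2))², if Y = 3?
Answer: 10000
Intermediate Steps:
h(I) = -3 - I (h(I) = -6 + (3 - I) = -3 - I)
r(d) = d + 2*d² (r(d) = (d² + d²) + d = 2*d² + d = d + 2*d²)
((5*r(h(-5)))*(-2))² = ((5*((-3 - 1*(-5))*(1 + 2*(-3 - 1*(-5)))))*(-2))² = ((5*((-3 + 5)*(1 + 2*(-3 + 5))))*(-2))² = ((5*(2*(1 + 2*2)))*(-2))² = ((5*(2*(1 + 4)))*(-2))² = ((5*(2*5))*(-2))² = ((5*10)*(-2))² = (50*(-2))² = (-100)² = 10000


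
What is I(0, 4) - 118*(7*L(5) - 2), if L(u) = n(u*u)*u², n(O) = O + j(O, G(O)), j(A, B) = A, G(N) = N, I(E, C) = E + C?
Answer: -1032260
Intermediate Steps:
I(E, C) = C + E
n(O) = 2*O (n(O) = O + O = 2*O)
L(u) = 2*u⁴ (L(u) = (2*(u*u))*u² = (2*u²)*u² = 2*u⁴)
I(0, 4) - 118*(7*L(5) - 2) = (4 + 0) - 118*(7*(2*5⁴) - 2) = 4 - 118*(7*(2*625) - 2) = 4 - 118*(7*1250 - 2) = 4 - 118*(8750 - 2) = 4 - 118*8748 = 4 - 1032264 = -1032260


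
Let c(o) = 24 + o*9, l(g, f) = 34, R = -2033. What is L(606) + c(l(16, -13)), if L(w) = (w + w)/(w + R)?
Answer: 469698/1427 ≈ 329.15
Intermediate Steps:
c(o) = 24 + 9*o
L(w) = 2*w/(-2033 + w) (L(w) = (w + w)/(w - 2033) = (2*w)/(-2033 + w) = 2*w/(-2033 + w))
L(606) + c(l(16, -13)) = 2*606/(-2033 + 606) + (24 + 9*34) = 2*606/(-1427) + (24 + 306) = 2*606*(-1/1427) + 330 = -1212/1427 + 330 = 469698/1427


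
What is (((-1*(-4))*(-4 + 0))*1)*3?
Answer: -48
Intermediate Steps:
(((-1*(-4))*(-4 + 0))*1)*3 = ((4*(-4))*1)*3 = -16*1*3 = -16*3 = -48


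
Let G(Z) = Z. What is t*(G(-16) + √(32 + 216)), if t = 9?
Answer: -144 + 18*√62 ≈ -2.2679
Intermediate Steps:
t*(G(-16) + √(32 + 216)) = 9*(-16 + √(32 + 216)) = 9*(-16 + √248) = 9*(-16 + 2*√62) = -144 + 18*√62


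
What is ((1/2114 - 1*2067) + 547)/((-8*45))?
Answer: 357031/84560 ≈ 4.2222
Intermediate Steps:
((1/2114 - 1*2067) + 547)/((-8*45)) = ((1/2114 - 2067) + 547)/(-360) = (-4369637/2114 + 547)*(-1/360) = -3213279/2114*(-1/360) = 357031/84560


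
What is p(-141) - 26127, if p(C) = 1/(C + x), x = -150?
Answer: -7602958/291 ≈ -26127.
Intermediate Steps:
p(C) = 1/(-150 + C) (p(C) = 1/(C - 150) = 1/(-150 + C))
p(-141) - 26127 = 1/(-150 - 141) - 26127 = 1/(-291) - 26127 = -1/291 - 26127 = -7602958/291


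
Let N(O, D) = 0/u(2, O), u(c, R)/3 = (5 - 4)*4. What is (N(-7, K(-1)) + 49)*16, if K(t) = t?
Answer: 784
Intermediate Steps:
u(c, R) = 12 (u(c, R) = 3*((5 - 4)*4) = 3*(1*4) = 3*4 = 12)
N(O, D) = 0 (N(O, D) = 0/12 = 0*(1/12) = 0)
(N(-7, K(-1)) + 49)*16 = (0 + 49)*16 = 49*16 = 784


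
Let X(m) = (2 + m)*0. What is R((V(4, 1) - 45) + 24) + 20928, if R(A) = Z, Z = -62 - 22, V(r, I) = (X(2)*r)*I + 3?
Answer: 20844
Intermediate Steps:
X(m) = 0
V(r, I) = 3 (V(r, I) = (0*r)*I + 3 = 0*I + 3 = 0 + 3 = 3)
Z = -84
R(A) = -84
R((V(4, 1) - 45) + 24) + 20928 = -84 + 20928 = 20844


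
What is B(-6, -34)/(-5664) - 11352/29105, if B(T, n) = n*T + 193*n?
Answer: 60375931/82425360 ≈ 0.73249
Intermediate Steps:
B(T, n) = 193*n + T*n (B(T, n) = T*n + 193*n = 193*n + T*n)
B(-6, -34)/(-5664) - 11352/29105 = -34*(193 - 6)/(-5664) - 11352/29105 = -34*187*(-1/5664) - 11352*1/29105 = -6358*(-1/5664) - 11352/29105 = 3179/2832 - 11352/29105 = 60375931/82425360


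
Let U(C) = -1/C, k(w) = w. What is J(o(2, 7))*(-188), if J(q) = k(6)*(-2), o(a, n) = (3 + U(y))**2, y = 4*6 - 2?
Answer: 2256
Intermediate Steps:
y = 22 (y = 24 - 2 = 22)
o(a, n) = 4225/484 (o(a, n) = (3 - 1/22)**2 = (65/22)**2 = 4225/484)
J(q) = -12 (J(q) = 6*(-2) = -12)
J(o(2, 7))*(-188) = -12*(-188) = 2256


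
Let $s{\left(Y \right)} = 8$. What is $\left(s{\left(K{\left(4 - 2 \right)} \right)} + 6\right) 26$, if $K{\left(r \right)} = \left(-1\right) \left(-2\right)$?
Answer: $364$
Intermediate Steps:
$K{\left(r \right)} = 2$
$\left(s{\left(K{\left(4 - 2 \right)} \right)} + 6\right) 26 = \left(8 + 6\right) 26 = 14 \cdot 26 = 364$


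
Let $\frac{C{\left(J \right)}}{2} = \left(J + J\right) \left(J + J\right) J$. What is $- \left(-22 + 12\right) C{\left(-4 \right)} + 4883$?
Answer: $-237$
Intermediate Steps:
$C{\left(J \right)} = 8 J^{3}$ ($C{\left(J \right)} = 2 \left(J + J\right) \left(J + J\right) J = 2 \cdot 2 J 2 J J = 2 \cdot 4 J^{2} J = 2 \cdot 4 J^{3} = 8 J^{3}$)
$- \left(-22 + 12\right) C{\left(-4 \right)} + 4883 = - \left(-22 + 12\right) 8 \left(-4\right)^{3} + 4883 = - \left(-10\right) 8 \left(-64\right) + 4883 = - \left(-10\right) \left(-512\right) + 4883 = \left(-1\right) 5120 + 4883 = -5120 + 4883 = -237$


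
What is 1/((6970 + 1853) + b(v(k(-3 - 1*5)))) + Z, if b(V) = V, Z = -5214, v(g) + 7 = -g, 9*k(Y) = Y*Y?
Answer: -413365911/79280 ≈ -5214.0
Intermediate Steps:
k(Y) = Y²/9 (k(Y) = (Y*Y)/9 = Y²/9)
v(g) = -7 - g
1/((6970 + 1853) + b(v(k(-3 - 1*5)))) + Z = 1/((6970 + 1853) + (-7 - (-3 - 1*5)²/9)) - 5214 = 1/(8823 + (-7 - (-3 - 5)²/9)) - 5214 = 1/(8823 + (-7 - (-8)²/9)) - 5214 = 1/(8823 + (-7 - 64/9)) - 5214 = 1/(8823 - 127/9) - 5214 = 1/(79280/9) - 5214 = 9/79280 - 5214 = -413365911/79280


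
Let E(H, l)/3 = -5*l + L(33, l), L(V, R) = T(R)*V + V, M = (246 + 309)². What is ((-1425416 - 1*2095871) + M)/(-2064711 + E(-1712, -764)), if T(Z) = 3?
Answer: 3213262/2052855 ≈ 1.5653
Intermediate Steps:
M = 308025 (M = 555² = 308025)
L(V, R) = 4*V (L(V, R) = 3*V + V = 4*V)
E(H, l) = 396 - 15*l (E(H, l) = 3*(-5*l + 4*33) = 3*(-5*l + 132) = 3*(132 - 5*l) = 396 - 15*l)
((-1425416 - 1*2095871) + M)/(-2064711 + E(-1712, -764)) = ((-1425416 - 1*2095871) + 308025)/(-2064711 + (396 - 15*(-764))) = ((-1425416 - 2095871) + 308025)/(-2064711 + (396 + 11460)) = (-3521287 + 308025)/(-2064711 + 11856) = -3213262/(-2052855) = -3213262*(-1/2052855) = 3213262/2052855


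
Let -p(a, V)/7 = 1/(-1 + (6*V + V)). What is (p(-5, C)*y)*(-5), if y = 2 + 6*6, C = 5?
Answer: 665/17 ≈ 39.118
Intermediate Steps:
y = 38 (y = 2 + 36 = 38)
p(a, V) = -7/(-1 + 7*V) (p(a, V) = -7/(-1 + (6*V + V)) = -7/(-1 + 7*V))
(p(-5, C)*y)*(-5) = (-7/(-1 + 7*5)*38)*(-5) = (-7/(-1 + 35)*38)*(-5) = (-7/34*38)*(-5) = (-7*1/34*38)*(-5) = -7/34*38*(-5) = -133/17*(-5) = 665/17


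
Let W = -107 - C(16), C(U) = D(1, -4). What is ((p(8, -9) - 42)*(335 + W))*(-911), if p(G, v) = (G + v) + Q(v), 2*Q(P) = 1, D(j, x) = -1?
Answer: 17732615/2 ≈ 8.8663e+6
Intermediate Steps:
C(U) = -1
Q(P) = ½ (Q(P) = (½)*1 = ½)
p(G, v) = ½ + G + v (p(G, v) = (G + v) + ½ = ½ + G + v)
W = -106 (W = -107 - 1*(-1) = -107 + 1 = -106)
((p(8, -9) - 42)*(335 + W))*(-911) = (((½ + 8 - 9) - 42)*(335 - 106))*(-911) = ((-½ - 42)*229)*(-911) = -85/2*229*(-911) = -19465/2*(-911) = 17732615/2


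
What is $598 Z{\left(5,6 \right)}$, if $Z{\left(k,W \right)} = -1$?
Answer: $-598$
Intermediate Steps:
$598 Z{\left(5,6 \right)} = 598 \left(-1\right) = -598$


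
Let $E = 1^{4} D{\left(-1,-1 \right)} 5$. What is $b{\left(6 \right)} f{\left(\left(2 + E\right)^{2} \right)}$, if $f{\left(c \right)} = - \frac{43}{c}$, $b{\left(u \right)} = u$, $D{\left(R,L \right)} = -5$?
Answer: $- \frac{258}{529} \approx -0.48771$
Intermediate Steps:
$E = -25$ ($E = 1^{4} \left(-5\right) 5 = 1 \left(-5\right) 5 = \left(-5\right) 5 = -25$)
$b{\left(6 \right)} f{\left(\left(2 + E\right)^{2} \right)} = 6 \left(- \frac{43}{\left(2 - 25\right)^{2}}\right) = 6 \left(- \frac{43}{\left(-23\right)^{2}}\right) = 6 \left(- \frac{43}{529}\right) = - \frac{258}{529}$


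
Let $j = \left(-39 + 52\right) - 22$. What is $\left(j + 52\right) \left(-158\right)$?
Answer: $-6794$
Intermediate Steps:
$j = -9$ ($j = 13 - 22 = -9$)
$\left(j + 52\right) \left(-158\right) = \left(-9 + 52\right) \left(-158\right) = 43 \left(-158\right) = -6794$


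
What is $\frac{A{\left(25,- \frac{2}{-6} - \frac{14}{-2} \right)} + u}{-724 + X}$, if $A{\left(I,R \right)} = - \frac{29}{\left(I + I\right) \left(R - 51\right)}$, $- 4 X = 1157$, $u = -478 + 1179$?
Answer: $- \frac{9183274}{13273575} \approx -0.69185$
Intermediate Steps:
$u = 701$
$X = - \frac{1157}{4}$ ($X = \left(- \frac{1}{4}\right) 1157 = - \frac{1157}{4} \approx -289.25$)
$A{\left(I,R \right)} = - \frac{29}{2 I \left(-51 + R\right)}$
$\frac{A{\left(25,- \frac{2}{-6} - \frac{14}{-2} \right)} + u}{-724 + X} = \frac{- \frac{29}{2 \cdot 25 \left(-51 - \left(-7 - \frac{1}{3}\right)\right)} + 701}{-724 - \frac{1157}{4}} = \frac{\left(- \frac{29}{2}\right) \frac{1}{25} \frac{1}{-51 - - \frac{22}{3}} + 701}{- \frac{4053}{4}} = \left(\left(- \frac{29}{2}\right) \frac{1}{25} \frac{1}{-51 + \left(\frac{1}{3} + 7\right)} + 701\right) \left(- \frac{4}{4053}\right) = \left(\left(- \frac{29}{2}\right) \frac{1}{25} \frac{1}{-51 + \frac{22}{3}} + 701\right) \left(- \frac{4}{4053}\right) = \left(\left(- \frac{29}{2}\right) \frac{1}{25} \frac{1}{- \frac{131}{3}} + 701\right) \left(- \frac{4}{4053}\right) = \left(\left(- \frac{29}{2}\right) \frac{1}{25} \left(- \frac{3}{131}\right) + 701\right) \left(- \frac{4}{4053}\right) = \left(\frac{87}{6550} + 701\right) \left(- \frac{4}{4053}\right) = \frac{4591637}{6550} \left(- \frac{4}{4053}\right) = - \frac{9183274}{13273575}$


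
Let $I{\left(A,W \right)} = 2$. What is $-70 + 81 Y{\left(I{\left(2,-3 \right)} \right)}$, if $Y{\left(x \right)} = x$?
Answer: $92$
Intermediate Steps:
$-70 + 81 Y{\left(I{\left(2,-3 \right)} \right)} = -70 + 81 \cdot 2 = -70 + 162 = 92$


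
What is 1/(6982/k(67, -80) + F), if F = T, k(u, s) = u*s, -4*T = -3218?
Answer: 2680/2152569 ≈ 0.0012450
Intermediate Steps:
T = 1609/2 (T = -¼*(-3218) = 1609/2 ≈ 804.50)
k(u, s) = s*u
F = 1609/2 ≈ 804.50
1/(6982/k(67, -80) + F) = 1/(6982/((-80*67)) + 1609/2) = 1/(6982/(-5360) + 1609/2) = 1/(6982*(-1/5360) + 1609/2) = 1/(-3491/2680 + 1609/2) = 1/(2152569/2680) = 2680/2152569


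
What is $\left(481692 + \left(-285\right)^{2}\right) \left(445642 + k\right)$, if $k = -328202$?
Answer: $66108972480$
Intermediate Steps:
$\left(481692 + \left(-285\right)^{2}\right) \left(445642 + k\right) = \left(481692 + \left(-285\right)^{2}\right) \left(445642 - 328202\right) = \left(481692 + 81225\right) 117440 = 562917 \cdot 117440 = 66108972480$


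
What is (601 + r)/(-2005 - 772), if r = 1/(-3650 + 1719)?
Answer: -1160530/5362387 ≈ -0.21642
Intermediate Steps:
r = -1/1931 (r = 1/(-1931) = -1/1931 ≈ -0.00051787)
(601 + r)/(-2005 - 772) = (601 - 1/1931)/(-2005 - 772) = (1160530/1931)/(-2777) = (1160530/1931)*(-1/2777) = -1160530/5362387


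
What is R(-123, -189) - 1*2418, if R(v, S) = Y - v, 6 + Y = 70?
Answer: -2231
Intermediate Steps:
Y = 64 (Y = -6 + 70 = 64)
R(v, S) = 64 - v
R(-123, -189) - 1*2418 = (64 - 1*(-123)) - 1*2418 = (64 + 123) - 2418 = 187 - 2418 = -2231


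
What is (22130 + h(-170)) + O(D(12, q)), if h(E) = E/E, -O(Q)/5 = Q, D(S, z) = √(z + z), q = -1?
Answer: 22131 - 5*I*√2 ≈ 22131.0 - 7.0711*I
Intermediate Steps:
D(S, z) = √2*√z (D(S, z) = √(2*z) = √2*√z)
O(Q) = -5*Q
h(E) = 1
(22130 + h(-170)) + O(D(12, q)) = (22130 + 1) - 5*√2*√(-1) = 22131 - 5*√2*I = 22131 - 5*I*√2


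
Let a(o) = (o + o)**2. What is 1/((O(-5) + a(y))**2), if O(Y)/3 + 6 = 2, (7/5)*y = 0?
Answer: 1/144 ≈ 0.0069444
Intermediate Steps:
y = 0 (y = (5/7)*0 = 0)
O(Y) = -12 (O(Y) = -18 + 3*2 = -18 + 6 = -12)
a(o) = 4*o**2 (a(o) = (2*o)**2 = 4*o**2)
1/((O(-5) + a(y))**2) = 1/((-12 + 4*0**2)**2) = 1/((-12 + 4*0)**2) = 1/((-12 + 0)**2) = 1/((-12)**2) = 1/144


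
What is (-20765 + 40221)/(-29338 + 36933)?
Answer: 19456/7595 ≈ 2.5617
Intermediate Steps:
(-20765 + 40221)/(-29338 + 36933) = 19456/7595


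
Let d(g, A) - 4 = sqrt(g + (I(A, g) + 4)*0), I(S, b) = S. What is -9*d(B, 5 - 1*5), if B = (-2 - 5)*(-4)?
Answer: -36 - 18*sqrt(7) ≈ -83.624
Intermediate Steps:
B = 28 (B = -7*(-4) = 28)
d(g, A) = 4 + sqrt(g) (d(g, A) = 4 + sqrt(g + (A + 4)*0) = 4 + sqrt(g + (4 + A)*0) = 4 + sqrt(g + 0) = 4 + sqrt(g))
-9*d(B, 5 - 1*5) = -9*(4 + sqrt(28)) = -9*(4 + 2*sqrt(7)) = -36 - 18*sqrt(7)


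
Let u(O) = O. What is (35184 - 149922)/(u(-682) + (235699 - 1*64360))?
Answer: -114738/170657 ≈ -0.67233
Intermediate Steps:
(35184 - 149922)/(u(-682) + (235699 - 1*64360)) = (35184 - 149922)/(-682 + (235699 - 1*64360)) = -114738/(-682 + (235699 - 64360)) = -114738/(-682 + 171339) = -114738/170657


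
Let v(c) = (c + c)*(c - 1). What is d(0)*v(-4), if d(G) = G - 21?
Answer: -840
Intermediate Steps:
v(c) = 2*c*(-1 + c) (v(c) = (2*c)*(-1 + c) = 2*c*(-1 + c))
d(G) = -21 + G
d(0)*v(-4) = (-21 + 0)*(2*(-4)*(-1 - 4)) = -42*(-4)*(-5) = -21*40 = -840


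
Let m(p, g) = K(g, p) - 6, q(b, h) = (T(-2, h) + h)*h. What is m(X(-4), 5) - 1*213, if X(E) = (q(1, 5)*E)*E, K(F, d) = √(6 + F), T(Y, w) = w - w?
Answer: -219 + √11 ≈ -215.68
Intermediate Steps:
T(Y, w) = 0
q(b, h) = h² (q(b, h) = (0 + h)*h = h*h = h²)
X(E) = 25*E² (X(E) = (5²*E)*E = (25*E)*E = 25*E²)
m(p, g) = -6 + √(6 + g) (m(p, g) = √(6 + g) - 6 = -6 + √(6 + g))
m(X(-4), 5) - 1*213 = (-6 + √(6 + 5)) - 1*213 = (-6 + √11) - 213 = -219 + √11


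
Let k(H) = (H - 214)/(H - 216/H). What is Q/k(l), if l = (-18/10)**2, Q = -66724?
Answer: -317406068/15807 ≈ -20080.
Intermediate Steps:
l = 81/25 (l = (-18/10)**2 = (-1*9/5)**2 = (-9/5)**2 = 81/25 ≈ 3.2400)
k(H) = (-214 + H)/(H - 216/H)
Q/k(l) = -66724*25*(-216 + (81/25)**2)/(81*(-214 + 81/25)) = -66724/((81/25)*(-5269/25)/(-216 + 6561/625)) = -66724/((81/25)*(-5269/25)/(-128439/625)) = -66724/((81/25)*(-625/128439)*(-5269/25)) = -66724/15807/4757 = -66724*4757/15807 = -317406068/15807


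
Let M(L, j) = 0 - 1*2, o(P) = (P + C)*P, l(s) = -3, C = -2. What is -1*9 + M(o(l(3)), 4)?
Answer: -11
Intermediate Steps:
o(P) = P*(-2 + P) (o(P) = (P - 2)*P = (-2 + P)*P = P*(-2 + P))
M(L, j) = -2 (M(L, j) = 0 - 2 = -2)
-1*9 + M(o(l(3)), 4) = -1*9 - 2 = -9 - 2 = -11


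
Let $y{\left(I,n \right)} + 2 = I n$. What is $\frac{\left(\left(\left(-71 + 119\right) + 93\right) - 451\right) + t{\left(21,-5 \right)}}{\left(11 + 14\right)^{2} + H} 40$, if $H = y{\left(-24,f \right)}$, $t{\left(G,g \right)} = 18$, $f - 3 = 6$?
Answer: $- \frac{11680}{407} \approx -28.698$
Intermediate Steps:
$f = 9$ ($f = 3 + 6 = 9$)
$y{\left(I,n \right)} = -2 + I n$
$H = -218$ ($H = -2 - 216 = -218$)
$\frac{\left(\left(\left(-71 + 119\right) + 93\right) - 451\right) + t{\left(21,-5 \right)}}{\left(11 + 14\right)^{2} + H} 40 = \frac{\left(\left(\left(-71 + 119\right) + 93\right) - 451\right) + 18}{\left(11 + 14\right)^{2} - 218} \cdot 40 = \frac{\left(\left(48 + 93\right) - 451\right) + 18}{25^{2} - 218} \cdot 40 = \frac{\left(141 - 451\right) + 18}{625 - 218} \cdot 40 = \frac{-310 + 18}{407} \cdot 40 = \left(-292\right) \frac{1}{407} \cdot 40 = \left(- \frac{292}{407}\right) 40 = - \frac{11680}{407}$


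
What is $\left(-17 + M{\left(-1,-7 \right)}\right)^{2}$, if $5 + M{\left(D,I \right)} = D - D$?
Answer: $484$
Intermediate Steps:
$M{\left(D,I \right)} = -5$ ($M{\left(D,I \right)} = -5 + \left(D - D\right) = -5 + 0 = -5$)
$\left(-17 + M{\left(-1,-7 \right)}\right)^{2} = \left(-17 - 5\right)^{2} = \left(-22\right)^{2} = 484$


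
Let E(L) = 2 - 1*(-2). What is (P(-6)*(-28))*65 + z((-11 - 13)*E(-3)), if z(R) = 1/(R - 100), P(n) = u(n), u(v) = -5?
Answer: 1783599/196 ≈ 9100.0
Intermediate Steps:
P(n) = -5
E(L) = 4 (E(L) = 2 + 2 = 4)
z(R) = 1/(-100 + R)
(P(-6)*(-28))*65 + z((-11 - 13)*E(-3)) = -5*(-28)*65 + 1/(-100 + (-11 - 13)*4) = 140*65 + 1/(-100 - 24*4) = 9100 + 1/(-100 - 96) = 9100 + 1/(-196) = 9100 - 1/196 = 1783599/196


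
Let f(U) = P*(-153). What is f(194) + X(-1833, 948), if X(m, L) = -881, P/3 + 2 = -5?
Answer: 2332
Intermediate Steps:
P = -21 (P = -6 + 3*(-5) = -6 - 15 = -21)
f(U) = 3213 (f(U) = -21*(-153) = 3213)
f(194) + X(-1833, 948) = 3213 - 881 = 2332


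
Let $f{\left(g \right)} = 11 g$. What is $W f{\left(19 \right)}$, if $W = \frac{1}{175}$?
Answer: $\frac{209}{175} \approx 1.1943$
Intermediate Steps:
$W = \frac{1}{175} \approx 0.0057143$
$W f{\left(19 \right)} = \frac{11 \cdot 19}{175} = \frac{1}{175} \cdot 209 = \frac{209}{175}$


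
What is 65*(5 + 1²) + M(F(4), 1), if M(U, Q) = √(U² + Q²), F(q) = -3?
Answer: 390 + √10 ≈ 393.16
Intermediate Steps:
M(U, Q) = √(Q² + U²)
65*(5 + 1²) + M(F(4), 1) = 65*(5 + 1²) + √(1² + (-3)²) = 65*(5 + 1) + √(1 + 9) = 65*6 + √10 = 390 + √10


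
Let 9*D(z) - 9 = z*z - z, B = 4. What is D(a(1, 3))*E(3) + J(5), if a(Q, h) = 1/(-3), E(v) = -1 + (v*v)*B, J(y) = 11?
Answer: 3866/81 ≈ 47.728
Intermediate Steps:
E(v) = -1 + 4*v² (E(v) = -1 + (v*v)*4 = -1 + v²*4 = -1 + 4*v²)
a(Q, h) = -⅓
D(z) = 1 - z/9 + z²/9 (D(z) = 1 + (z*z - z)/9 = 1 + (z² - z)/9 = 1 + (-z/9 + z²/9) = 1 - z/9 + z²/9)
D(a(1, 3))*E(3) + J(5) = (1 - ⅑*(-⅓) + (-⅓)²/9)*(-1 + 4*3²) + 11 = (1 + 1/27 + (⅑)*(⅑))*(-1 + 4*9) + 11 = (1 + 1/27 + 1/81)*(-1 + 36) + 11 = (85/81)*35 + 11 = 2975/81 + 11 = 3866/81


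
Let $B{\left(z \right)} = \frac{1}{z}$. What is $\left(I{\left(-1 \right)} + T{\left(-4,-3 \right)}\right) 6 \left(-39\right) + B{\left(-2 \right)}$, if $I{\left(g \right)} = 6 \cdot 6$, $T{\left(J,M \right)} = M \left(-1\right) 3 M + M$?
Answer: $- \frac{2809}{2} \approx -1404.5$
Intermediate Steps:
$T{\left(J,M \right)} = M - 3 M^{2}$ ($T{\left(J,M \right)} = - M 3 M + M = - 3 M M + M = - 3 M^{2} + M = M - 3 M^{2}$)
$I{\left(g \right)} = 36$
$\left(I{\left(-1 \right)} + T{\left(-4,-3 \right)}\right) 6 \left(-39\right) + B{\left(-2 \right)} = \left(36 - 3 \left(1 - -9\right)\right) 6 \left(-39\right) + \frac{1}{-2} = \left(36 - 3 \left(1 + 9\right)\right) 6 \left(-39\right) - \frac{1}{2} = \left(36 - 30\right) 6 \left(-39\right) - \frac{1}{2} = 6 \cdot 6 \left(-39\right) - \frac{1}{2} = 36 \left(-39\right) - \frac{1}{2} = -1404 - \frac{1}{2} = - \frac{2809}{2}$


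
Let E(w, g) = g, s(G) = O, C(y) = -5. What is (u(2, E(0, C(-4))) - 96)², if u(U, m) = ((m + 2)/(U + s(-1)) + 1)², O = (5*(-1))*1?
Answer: 8464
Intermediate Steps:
O = -5 (O = -5*1 = -5)
s(G) = -5
u(U, m) = (1 + (2 + m)/(-5 + U))² (u(U, m) = ((m + 2)/(U - 5) + 1)² = ((2 + m)/(-5 + U) + 1)² = (1 + (2 + m)/(-5 + U))²)
(u(2, E(0, C(-4))) - 96)² = ((-3 + 2 - 5)²/(-5 + 2)² - 96)² = ((-6)²/(-3)² - 96)² = ((⅑)*36 - 96)² = (4 - 96)² = (-92)² = 8464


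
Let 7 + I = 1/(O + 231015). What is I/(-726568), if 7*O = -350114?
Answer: 4434465/460277558444 ≈ 9.6343e-6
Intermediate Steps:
O = -350114/7 (O = (⅐)*(-350114) = -350114/7 ≈ -50016.)
I = -8868930/1266991 (I = -7 + 1/(-350114/7 + 231015) = -7 + 1/(1266991/7) = -7 + 7/1266991 = -8868930/1266991 ≈ -7.0000)
I/(-726568) = -8868930/1266991/(-726568) = -8868930/1266991*(-1/726568) = 4434465/460277558444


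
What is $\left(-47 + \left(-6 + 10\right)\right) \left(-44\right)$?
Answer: $1892$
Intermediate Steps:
$\left(-47 + \left(-6 + 10\right)\right) \left(-44\right) = \left(-47 + 4\right) \left(-44\right) = \left(-43\right) \left(-44\right) = 1892$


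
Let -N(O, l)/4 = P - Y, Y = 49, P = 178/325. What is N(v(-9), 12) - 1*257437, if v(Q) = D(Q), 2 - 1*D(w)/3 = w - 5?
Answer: -83604037/325 ≈ -2.5724e+5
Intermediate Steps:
D(w) = 21 - 3*w (D(w) = 6 - 3*(w - 5) = 6 - 3*(-5 + w) = 6 + (15 - 3*w) = 21 - 3*w)
P = 178/325 (P = 178*(1/325) = 178/325 ≈ 0.54769)
v(Q) = 21 - 3*Q
N(O, l) = 62988/325 (N(O, l) = -4*(178/325 - 1*49) = -4*(178/325 - 49) = -4*(-15747/325) = 62988/325)
N(v(-9), 12) - 1*257437 = 62988/325 - 1*257437 = 62988/325 - 257437 = -83604037/325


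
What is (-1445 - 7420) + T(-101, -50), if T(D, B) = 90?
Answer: -8775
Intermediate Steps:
(-1445 - 7420) + T(-101, -50) = (-1445 - 7420) + 90 = -8865 + 90 = -8775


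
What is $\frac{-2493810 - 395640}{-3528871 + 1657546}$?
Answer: $\frac{12842}{8317} \approx 1.5441$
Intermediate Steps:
$\frac{-2493810 - 395640}{-3528871 + 1657546} = \frac{-2493810 - 395640}{-1871325} = \left(-2889450\right) \left(- \frac{1}{1871325}\right) = \frac{12842}{8317}$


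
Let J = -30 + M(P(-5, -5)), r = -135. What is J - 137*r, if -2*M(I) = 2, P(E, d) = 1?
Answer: 18464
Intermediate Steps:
M(I) = -1 (M(I) = -½*2 = -1)
J = -31 (J = -30 - 1 = -31)
J - 137*r = -31 - 137*(-135) = -31 + 18495 = 18464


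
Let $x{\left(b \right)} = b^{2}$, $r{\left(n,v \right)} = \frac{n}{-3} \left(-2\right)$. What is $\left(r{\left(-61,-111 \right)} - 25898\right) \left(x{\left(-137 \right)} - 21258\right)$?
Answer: $\frac{193684024}{3} \approx 6.4561 \cdot 10^{7}$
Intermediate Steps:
$r{\left(n,v \right)} = \frac{2 n}{3}$ ($r{\left(n,v \right)} = n \left(- \frac{1}{3}\right) \left(-2\right) = - \frac{n}{3} \left(-2\right) = \frac{2 n}{3}$)
$\left(r{\left(-61,-111 \right)} - 25898\right) \left(x{\left(-137 \right)} - 21258\right) = \left(\frac{2}{3} \left(-61\right) - 25898\right) \left(\left(-137\right)^{2} - 21258\right) = \left(- \frac{122}{3} - 25898\right) \left(18769 - 21258\right) = \left(- \frac{77816}{3}\right) \left(-2489\right) = \frac{193684024}{3}$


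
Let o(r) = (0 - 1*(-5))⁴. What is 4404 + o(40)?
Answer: 5029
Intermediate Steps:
o(r) = 625 (o(r) = (0 + 5)⁴ = 5⁴ = 625)
4404 + o(40) = 4404 + 625 = 5029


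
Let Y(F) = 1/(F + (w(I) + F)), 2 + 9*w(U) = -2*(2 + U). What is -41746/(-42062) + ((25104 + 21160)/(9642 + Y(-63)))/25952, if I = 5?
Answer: 375475179432721/378246909490062 ≈ 0.99267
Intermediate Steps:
w(U) = -⅔ - 2*U/9 (w(U) = -2/9 + (-2*(2 + U))/9 = -2/9 + (-4 - 2*U)/9 = -2/9 + (-4/9 - 2*U/9) = -⅔ - 2*U/9)
Y(F) = 1/(-16/9 + 2*F) (Y(F) = 1/(F + ((-⅔ - 2/9*5) + F)) = 1/(F + ((-⅔ - 10/9) + F)) = 1/(F + (-16/9 + F)) = 1/(-16/9 + 2*F))
-41746/(-42062) + ((25104 + 21160)/(9642 + Y(-63)))/25952 = -41746/(-42062) + ((25104 + 21160)/(9642 + 9/(2*(-8 + 9*(-63)))))/25952 = -41746*(-1/42062) + (46264/(9642 + 9/(2*(-8 - 567))))*(1/25952) = 20873/21031 + (46264/(9642 + (9/2)/(-575)))*(1/25952) = 20873/21031 + (46264/(9642 + (9/2)*(-1/575)))*(1/25952) = 20873/21031 + (46264/(9642 - 9/1150))*(1/25952) = 20873/21031 + (46264/(11088291/1150))*(1/25952) = 20873/21031 + (46264*(1150/11088291))*(1/25952) = 20873/21031 + (53203600/11088291)*(1/25952) = 20873/21031 + 3325225/17985208002 = 375475179432721/378246909490062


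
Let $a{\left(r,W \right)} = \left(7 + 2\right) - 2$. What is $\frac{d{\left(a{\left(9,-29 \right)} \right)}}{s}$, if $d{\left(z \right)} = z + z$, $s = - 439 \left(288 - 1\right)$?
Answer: $- \frac{2}{17999} \approx -0.00011112$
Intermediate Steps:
$a{\left(r,W \right)} = 7$ ($a{\left(r,W \right)} = 9 - 2 = 7$)
$s = -125993$ ($s = \left(-439\right) 287 = -125993$)
$d{\left(z \right)} = 2 z$
$\frac{d{\left(a{\left(9,-29 \right)} \right)}}{s} = \frac{2 \cdot 7}{-125993} = 14 \left(- \frac{1}{125993}\right) = - \frac{2}{17999}$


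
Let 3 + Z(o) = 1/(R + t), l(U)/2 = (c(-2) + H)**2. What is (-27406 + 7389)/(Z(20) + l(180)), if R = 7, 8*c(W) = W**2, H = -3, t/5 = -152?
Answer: -30145602/14305 ≈ -2107.3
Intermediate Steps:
t = -760 (t = 5*(-152) = -760)
c(W) = W**2/8
l(U) = 25/2 (l(U) = 2*((1/8)*(-2)**2 - 3)**2 = 2*((1/8)*4 - 3)**2 = 2*(1/2 - 3)**2 = 2*(-5/2)**2 = 2*(25/4) = 25/2)
Z(o) = -2260/753 (Z(o) = -3 + 1/(7 - 760) = -3 + 1/(-753) = -3 - 1/753 = -2260/753)
(-27406 + 7389)/(Z(20) + l(180)) = (-27406 + 7389)/(-2260/753 + 25/2) = -20017/14305/1506 = -20017*1506/14305 = -30145602/14305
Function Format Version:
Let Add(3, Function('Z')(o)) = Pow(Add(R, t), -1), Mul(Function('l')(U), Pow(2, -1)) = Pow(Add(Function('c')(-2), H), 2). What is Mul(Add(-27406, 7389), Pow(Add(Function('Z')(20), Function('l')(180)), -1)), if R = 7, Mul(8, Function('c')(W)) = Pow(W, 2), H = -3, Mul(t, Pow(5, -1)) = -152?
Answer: Rational(-30145602, 14305) ≈ -2107.3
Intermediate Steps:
t = -760 (t = Mul(5, -152) = -760)
Function('c')(W) = Mul(Rational(1, 8), Pow(W, 2))
Function('l')(U) = Rational(25, 2) (Function('l')(U) = Mul(2, Pow(Add(Mul(Rational(1, 8), Pow(-2, 2)), -3), 2)) = Mul(2, Pow(Add(Mul(Rational(1, 8), 4), -3), 2)) = Mul(2, Pow(Add(Rational(1, 2), -3), 2)) = Mul(2, Pow(Rational(-5, 2), 2)) = Mul(2, Rational(25, 4)) = Rational(25, 2))
Function('Z')(o) = Rational(-2260, 753) (Function('Z')(o) = Add(-3, Pow(Add(7, -760), -1)) = Add(-3, Pow(-753, -1)) = Add(-3, Rational(-1, 753)) = Rational(-2260, 753))
Mul(Add(-27406, 7389), Pow(Add(Function('Z')(20), Function('l')(180)), -1)) = Mul(Add(-27406, 7389), Pow(Add(Rational(-2260, 753), Rational(25, 2)), -1)) = Mul(-20017, Pow(Rational(14305, 1506), -1)) = Mul(-20017, Rational(1506, 14305)) = Rational(-30145602, 14305)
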